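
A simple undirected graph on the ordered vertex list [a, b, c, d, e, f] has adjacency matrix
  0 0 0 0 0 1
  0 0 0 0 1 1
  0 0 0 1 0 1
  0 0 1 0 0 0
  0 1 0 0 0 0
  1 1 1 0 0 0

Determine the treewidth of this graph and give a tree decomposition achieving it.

Every bag has size at most 2, so the width is 2 − 1 = 1 and tw(G) ≤ 1. G has an edge, so its treewidth is at least 1. Hence tw(G) = 1 exactly.

Treewidth 1.
One optimal decomposition is:
Bags: B1 = {a, f}  B2 = {c, f}  B3 = {b, f}  B4 = {c, d}  B5 = {b, e}
Tree: B1–B2, B1–B3, B2–B4, B3–B5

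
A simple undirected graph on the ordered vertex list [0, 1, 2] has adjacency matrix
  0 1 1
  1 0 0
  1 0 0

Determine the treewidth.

1

A width-1 tree decomposition is:
Bags: B1 = {0, 2}  B2 = {0, 1}
Tree: B1–B2
Each bag holds 2 vertices, so the decomposition has width 1, which upper-bounds the treewidth. Since G has at least one edge (e.g. 2–0), it is not an edgeless graph, so tw(G) ≥ 1. Therefore the treewidth is 1.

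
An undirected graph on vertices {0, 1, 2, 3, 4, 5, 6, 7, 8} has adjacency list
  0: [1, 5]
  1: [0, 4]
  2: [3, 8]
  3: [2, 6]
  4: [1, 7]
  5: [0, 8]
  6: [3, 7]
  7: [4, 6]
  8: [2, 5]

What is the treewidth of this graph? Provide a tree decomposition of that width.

Every bag has size at most 3, so the width is 3 − 1 = 2 and tw(G) ≤ 2. The edges 0–1–4–7–6–3–2–8–5–0 form a cycle, so G is not a tree and its treewidth is at least 2. Therefore the treewidth is 2.

Treewidth 2.
One optimal decomposition is:
Bags: B1 = {0, 1, 4}  B2 = {0, 4, 7}  B3 = {0, 6, 7}  B4 = {0, 3, 6}  B5 = {0, 2, 3}  B6 = {0, 2, 8}  B7 = {0, 5, 8}
Tree: B1–B2, B2–B3, B3–B4, B4–B5, B5–B6, B6–B7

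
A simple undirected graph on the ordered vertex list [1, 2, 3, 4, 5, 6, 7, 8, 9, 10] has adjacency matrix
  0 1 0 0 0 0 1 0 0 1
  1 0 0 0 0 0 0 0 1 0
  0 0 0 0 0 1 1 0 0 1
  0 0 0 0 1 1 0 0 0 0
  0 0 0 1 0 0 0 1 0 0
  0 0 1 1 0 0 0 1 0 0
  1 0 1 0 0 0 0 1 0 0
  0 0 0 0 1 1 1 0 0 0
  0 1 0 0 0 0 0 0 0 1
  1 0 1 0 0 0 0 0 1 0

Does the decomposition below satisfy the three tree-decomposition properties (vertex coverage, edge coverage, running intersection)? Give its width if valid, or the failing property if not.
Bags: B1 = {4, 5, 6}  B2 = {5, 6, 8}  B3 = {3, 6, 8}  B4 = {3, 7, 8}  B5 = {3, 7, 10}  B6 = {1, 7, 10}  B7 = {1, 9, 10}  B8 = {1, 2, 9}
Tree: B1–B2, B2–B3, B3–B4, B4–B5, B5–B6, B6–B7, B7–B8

Checking the three conditions: (i) the bags cover all of {1, 2, 3, 4, 5, 6, 7, 8, 9, 10}; (ii) for each edge, some bag contains both endpoints; (iii) the bags containing any fixed vertex form a subtree. All hold, so the decomposition is valid with width 3 − 1 = 2.

Yes; width 2.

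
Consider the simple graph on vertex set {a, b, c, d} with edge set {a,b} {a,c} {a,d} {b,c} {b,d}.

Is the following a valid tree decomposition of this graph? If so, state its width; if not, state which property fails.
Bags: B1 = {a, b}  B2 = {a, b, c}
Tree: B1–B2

A tree decomposition must satisfy three properties: every vertex lies in some bag; for every edge, both endpoints lie together in some bag; and for every vertex, the bags containing it form a connected subtree. Here vertex d appears in no bag, so the decomposition is invalid.

No — vertex d appears in no bag.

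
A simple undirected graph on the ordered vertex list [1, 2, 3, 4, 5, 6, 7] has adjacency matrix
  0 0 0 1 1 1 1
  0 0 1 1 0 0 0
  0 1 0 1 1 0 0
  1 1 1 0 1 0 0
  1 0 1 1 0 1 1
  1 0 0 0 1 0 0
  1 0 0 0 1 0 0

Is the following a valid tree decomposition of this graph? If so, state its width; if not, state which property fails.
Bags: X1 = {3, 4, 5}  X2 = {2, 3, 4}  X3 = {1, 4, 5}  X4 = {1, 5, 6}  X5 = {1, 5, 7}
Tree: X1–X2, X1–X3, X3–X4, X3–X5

Yes; width 2.

Every vertex of G appears in some bag (union = {1, 2, 3, 4, 5, 6, 7}); every edge is covered by a bag; and for each vertex v the set of bags containing v is connected in the bag tree. The decomposition is therefore valid. The largest bag has 3 vertices, so the width is 2.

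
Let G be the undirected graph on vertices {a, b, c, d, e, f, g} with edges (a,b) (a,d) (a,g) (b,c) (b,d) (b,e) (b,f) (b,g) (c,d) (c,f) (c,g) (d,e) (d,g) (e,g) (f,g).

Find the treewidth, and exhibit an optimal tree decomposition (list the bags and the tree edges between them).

Each bag holds 4 vertices, so the decomposition has width 3, which upper-bounds the treewidth. On the other hand G contains the 4-clique {b, d, e, g}. A clique must lie in a single bag of any decomposition, so no decomposition can have width below 3. Hence tw(G) = 3 exactly.

Treewidth 3.
Bags: B1 = {a, b, d, g}  B2 = {b, d, e, g}  B3 = {b, c, d, g}  B4 = {b, c, f, g}
Tree: B1–B2, B2–B3, B3–B4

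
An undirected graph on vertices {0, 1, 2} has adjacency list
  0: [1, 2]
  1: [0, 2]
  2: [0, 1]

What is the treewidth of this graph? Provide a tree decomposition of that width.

Treewidth 2.
One such decomposition:
Bags: B1 = {0, 1, 2}
Tree: (single bag)

A single bag containing all 3 vertices is trivially a valid decomposition of width 2. Conversely, {0, 1, 2} is a clique of size 3, and the vertices of any clique must share a bag in every tree decomposition; so some bag has ≥ 3 vertices and tw(G) ≥ 2. Combining the bounds, tw(G) = 2.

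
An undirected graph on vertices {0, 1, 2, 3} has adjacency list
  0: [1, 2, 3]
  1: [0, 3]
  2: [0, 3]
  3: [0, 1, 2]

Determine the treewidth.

A width-2 tree decomposition is:
Bags: B1 = {0, 1, 3}  B2 = {0, 2, 3}
Tree: B1–B2
Every bag has size at most 3, so the width is 3 − 1 = 2 and tw(G) ≤ 2. For the lower bound, the 3 vertices {0, 1, 3} are pairwise adjacent, and any tree decomposition puts a clique entirely inside one bag — forcing width ≥ 2. Therefore the treewidth is 2.

2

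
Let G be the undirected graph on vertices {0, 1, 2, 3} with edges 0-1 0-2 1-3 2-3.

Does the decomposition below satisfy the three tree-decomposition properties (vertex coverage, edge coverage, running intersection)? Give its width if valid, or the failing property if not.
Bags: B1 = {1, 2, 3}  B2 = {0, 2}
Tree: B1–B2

No — edge (1,0) lies in no bag.

A tree decomposition must satisfy three properties: every vertex lies in some bag; for every edge, both endpoints lie together in some bag; and for every vertex, the bags containing it form a connected subtree. Here edge (1,0) lies in no bag, so the decomposition is invalid.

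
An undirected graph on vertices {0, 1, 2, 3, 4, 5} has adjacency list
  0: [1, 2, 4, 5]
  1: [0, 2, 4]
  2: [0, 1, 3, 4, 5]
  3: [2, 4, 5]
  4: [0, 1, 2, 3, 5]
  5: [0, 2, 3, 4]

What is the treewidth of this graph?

A width-3 tree decomposition is:
Bags: B1 = {0, 2, 4, 5}  B2 = {0, 1, 2, 4}  B3 = {2, 3, 4, 5}
Tree: B1–B2, B1–B3
Each bag holds 4 vertices, so the decomposition has width 3, which upper-bounds the treewidth. Conversely, {0, 1, 2, 4} is a clique of size 4, and the vertices of any clique must share a bag in every tree decomposition; so some bag has ≥ 4 vertices and tw(G) ≥ 3. Hence tw(G) = 3 exactly.

3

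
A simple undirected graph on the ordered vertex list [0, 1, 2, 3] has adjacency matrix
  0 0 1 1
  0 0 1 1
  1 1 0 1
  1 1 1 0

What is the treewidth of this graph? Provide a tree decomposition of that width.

Treewidth 2.
Bags: B1 = {0, 2, 3}  B2 = {1, 2, 3}
Tree: B1–B2

Every bag has size at most 3, so the width is 3 − 1 = 2 and tw(G) ≤ 2. On the other hand G contains the 3-clique {0, 2, 3}. A clique must lie in a single bag of any decomposition, so no decomposition can have width below 2. The upper and lower bounds meet at 2, so that is the treewidth.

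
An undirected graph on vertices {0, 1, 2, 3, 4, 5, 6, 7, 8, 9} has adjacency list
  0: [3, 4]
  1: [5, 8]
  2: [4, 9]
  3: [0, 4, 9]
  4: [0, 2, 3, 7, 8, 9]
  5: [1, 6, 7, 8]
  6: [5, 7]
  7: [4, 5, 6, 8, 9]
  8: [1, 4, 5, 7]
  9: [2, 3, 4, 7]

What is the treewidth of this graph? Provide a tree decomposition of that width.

Treewidth 2.
Bags: B1 = {4, 7, 9}  B2 = {2, 4, 9}  B3 = {3, 4, 9}  B4 = {4, 7, 8}  B5 = {0, 3, 4}  B6 = {5, 7, 8}  B7 = {5, 6, 7}  B8 = {1, 5, 8}
Tree: B1–B2, B2–B3, B1–B4, B3–B5, B4–B6, B6–B7, B6–B8

The largest bag has 3 vertices, giving width 2; this decomposition certifies tw(G) ≤ 2. On the other hand G contains the 3-clique {1, 5, 8}. A clique must lie in a single bag of any decomposition, so no decomposition can have width below 2. Therefore the treewidth is 2.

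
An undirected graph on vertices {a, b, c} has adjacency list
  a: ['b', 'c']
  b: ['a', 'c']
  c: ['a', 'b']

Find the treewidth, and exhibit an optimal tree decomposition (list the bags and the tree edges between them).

A single bag containing all 3 vertices is trivially a valid decomposition of width 2. Conversely, {a, b, c} is a clique of size 3, and the vertices of any clique must share a bag in every tree decomposition; so some bag has ≥ 3 vertices and tw(G) ≥ 2. Combining the bounds, tw(G) = 2.

Treewidth 2.
One such decomposition:
Bags: B1 = {a, b, c}
Tree: (single bag)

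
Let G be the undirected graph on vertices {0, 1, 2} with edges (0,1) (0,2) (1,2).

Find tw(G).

2

A width-2 tree decomposition is:
Bags: B1 = {0, 1, 2}
Tree: (single bag)
A single bag containing all 3 vertices is trivially a valid decomposition of width 2. For the lower bound, the 3 vertices {0, 1, 2} are pairwise adjacent, and any tree decomposition puts a clique entirely inside one bag — forcing width ≥ 2. Combining the bounds, tw(G) = 2.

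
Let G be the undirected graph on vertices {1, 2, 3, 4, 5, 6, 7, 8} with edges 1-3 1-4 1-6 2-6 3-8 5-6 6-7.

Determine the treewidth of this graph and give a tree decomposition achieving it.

Each bag holds 2 vertices, so the decomposition has width 1, which upper-bounds the treewidth. Any graph with an edge has treewidth ≥ 1, and G has the edge 1–6. Combining the bounds, tw(G) = 1.

Treewidth 1.
Bags: B1 = {1, 6}  B2 = {1, 4}  B3 = {1, 3}  B4 = {6, 7}  B5 = {5, 6}  B6 = {3, 8}  B7 = {2, 6}
Tree: B1–B2, B2–B3, B1–B4, B4–B5, B3–B6, B4–B7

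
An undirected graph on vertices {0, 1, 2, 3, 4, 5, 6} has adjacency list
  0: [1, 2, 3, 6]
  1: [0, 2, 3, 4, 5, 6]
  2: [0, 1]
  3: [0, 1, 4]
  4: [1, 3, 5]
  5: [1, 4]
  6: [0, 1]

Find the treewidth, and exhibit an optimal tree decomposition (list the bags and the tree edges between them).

The largest bag has 3 vertices, giving width 2; this decomposition certifies tw(G) ≤ 2. On the other hand G contains the 3-clique {0, 1, 2}. A clique must lie in a single bag of any decomposition, so no decomposition can have width below 2. Hence tw(G) = 2 exactly.

Treewidth 2.
One such decomposition:
Bags: B1 = {0, 1, 6}  B2 = {0, 1, 3}  B3 = {0, 1, 2}  B4 = {1, 3, 4}  B5 = {1, 4, 5}
Tree: B1–B2, B2–B3, B2–B4, B4–B5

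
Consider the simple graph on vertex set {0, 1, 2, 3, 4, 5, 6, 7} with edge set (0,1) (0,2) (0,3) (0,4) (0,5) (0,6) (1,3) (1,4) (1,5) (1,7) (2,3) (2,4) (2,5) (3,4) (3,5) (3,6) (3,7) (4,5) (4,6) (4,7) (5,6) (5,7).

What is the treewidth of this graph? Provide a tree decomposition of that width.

Treewidth 4.
One optimal decomposition is:
Bags: B1 = {0, 3, 4, 5, 6}  B2 = {0, 2, 3, 4, 5}  B3 = {0, 1, 3, 4, 5}  B4 = {1, 3, 4, 5, 7}
Tree: B1–B2, B2–B3, B3–B4

Every bag has size at most 5, so the width is 5 − 1 = 4 and tw(G) ≤ 4. Conversely, {0, 1, 3, 4, 5} is a clique of size 5, and the vertices of any clique must share a bag in every tree decomposition; so some bag has ≥ 5 vertices and tw(G) ≥ 4. The upper and lower bounds meet at 4, so that is the treewidth.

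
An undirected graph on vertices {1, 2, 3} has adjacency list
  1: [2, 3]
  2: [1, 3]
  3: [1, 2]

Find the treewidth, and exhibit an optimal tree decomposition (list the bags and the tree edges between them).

Treewidth 2.
One such decomposition:
Bags: B1 = {1, 2, 3}
Tree: (single bag)

With just one bag of size 3, the width is 3 − 1 = 2, so tw(G) ≤ 2. On the other hand G contains the 3-clique {1, 2, 3}. A clique must lie in a single bag of any decomposition, so no decomposition can have width below 2. Combining the bounds, tw(G) = 2.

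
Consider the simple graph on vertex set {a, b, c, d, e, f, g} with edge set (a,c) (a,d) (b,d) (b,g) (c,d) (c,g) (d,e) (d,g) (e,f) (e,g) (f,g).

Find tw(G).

2

A width-2 tree decomposition is:
Bags: B1 = {c, d, g}  B2 = {a, c, d}  B3 = {d, e, g}  B4 = {e, f, g}  B5 = {b, d, g}
Tree: B1–B2, B1–B3, B3–B4, B1–B5
Each bag holds 3 vertices, so the decomposition has width 2, which upper-bounds the treewidth. Conversely, {d, e, g} is a clique of size 3, and the vertices of any clique must share a bag in every tree decomposition; so some bag has ≥ 3 vertices and tw(G) ≥ 2. The upper and lower bounds meet at 2, so that is the treewidth.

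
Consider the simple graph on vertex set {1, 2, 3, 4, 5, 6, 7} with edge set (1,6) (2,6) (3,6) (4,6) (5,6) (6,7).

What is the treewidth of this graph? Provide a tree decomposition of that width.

Each bag holds 2 vertices, so the decomposition has width 1, which upper-bounds the treewidth. Any graph with an edge has treewidth ≥ 1, and G has the edge 2–6. The upper and lower bounds meet at 1, so that is the treewidth.

Treewidth 1.
Bags: B1 = {2, 6}  B2 = {5, 6}  B3 = {6, 7}  B4 = {1, 6}  B5 = {3, 6}  B6 = {4, 6}
Tree: B1–B2, B1–B3, B1–B4, B2–B5, B3–B6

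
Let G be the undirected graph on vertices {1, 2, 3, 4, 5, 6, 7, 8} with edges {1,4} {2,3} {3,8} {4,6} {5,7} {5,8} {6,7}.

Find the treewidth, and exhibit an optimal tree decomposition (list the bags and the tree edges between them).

Treewidth 1.
One such decomposition:
Bags: B1 = {2, 3}  B2 = {3, 8}  B3 = {5, 8}  B4 = {5, 7}  B5 = {6, 7}  B6 = {4, 6}  B7 = {1, 4}
Tree: B1–B2, B2–B3, B3–B4, B4–B5, B5–B6, B6–B7

Every bag has size at most 2, so the width is 2 − 1 = 1 and tw(G) ≤ 1. Any graph with an edge has treewidth ≥ 1, and G has the edge 2–3. Therefore the treewidth is 1.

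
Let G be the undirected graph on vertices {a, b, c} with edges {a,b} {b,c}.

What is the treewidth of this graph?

1

A width-1 tree decomposition is:
Bags: B1 = {a, b}  B2 = {b, c}
Tree: B1–B2
Every bag has size at most 2, so the width is 2 − 1 = 1 and tw(G) ≤ 1. Any graph with an edge has treewidth ≥ 1, and G has the edge b–a. Combining the bounds, tw(G) = 1.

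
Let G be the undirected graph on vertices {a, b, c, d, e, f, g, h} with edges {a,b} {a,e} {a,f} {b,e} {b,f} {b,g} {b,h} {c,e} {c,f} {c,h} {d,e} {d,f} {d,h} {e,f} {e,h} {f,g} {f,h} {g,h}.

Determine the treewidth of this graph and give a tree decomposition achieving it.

The largest bag has 4 vertices, giving width 3; this decomposition certifies tw(G) ≤ 3. For the lower bound, the 4 vertices {b, f, g, h} are pairwise adjacent, and any tree decomposition puts a clique entirely inside one bag — forcing width ≥ 3. Hence tw(G) = 3 exactly.

Treewidth 3.
One such decomposition:
Bags: B1 = {b, e, f, h}  B2 = {b, f, g, h}  B3 = {c, e, f, h}  B4 = {a, b, e, f}  B5 = {d, e, f, h}
Tree: B1–B2, B1–B3, B1–B4, B3–B5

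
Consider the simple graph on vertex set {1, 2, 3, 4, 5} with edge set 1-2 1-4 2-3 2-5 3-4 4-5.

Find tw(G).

2

A width-2 tree decomposition is:
Bags: B1 = {2, 4, 5}  B2 = {1, 2, 4}  B3 = {2, 3, 4}
Tree: B1–B2, B2–B3
The largest bag has 3 vertices, giving width 2; this decomposition certifies tw(G) ≤ 2. The edges 4–5–2–1–4 form a cycle, so G is not a tree and its treewidth is at least 2. Combining the bounds, tw(G) = 2.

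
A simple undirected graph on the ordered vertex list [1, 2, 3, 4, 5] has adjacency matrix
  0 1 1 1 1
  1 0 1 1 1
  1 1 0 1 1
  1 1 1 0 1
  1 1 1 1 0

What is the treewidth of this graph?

4

A width-4 tree decomposition is:
Bags: B1 = {1, 2, 3, 4, 5}
Tree: (single bag)
A single bag containing all 5 vertices is trivially a valid decomposition of width 4. On the other hand G contains the 5-clique {1, 2, 3, 4, 5}. A clique must lie in a single bag of any decomposition, so no decomposition can have width below 4. Therefore the treewidth is 4.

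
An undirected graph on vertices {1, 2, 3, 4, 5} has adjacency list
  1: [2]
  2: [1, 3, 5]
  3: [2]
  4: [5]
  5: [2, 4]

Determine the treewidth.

1

A width-1 tree decomposition is:
Bags: B1 = {2, 3}  B2 = {2, 5}  B3 = {4, 5}  B4 = {1, 2}
Tree: B1–B2, B2–B3, B1–B4
Each bag holds 2 vertices, so the decomposition has width 1, which upper-bounds the treewidth. G has an edge, so its treewidth is at least 1. Hence tw(G) = 1 exactly.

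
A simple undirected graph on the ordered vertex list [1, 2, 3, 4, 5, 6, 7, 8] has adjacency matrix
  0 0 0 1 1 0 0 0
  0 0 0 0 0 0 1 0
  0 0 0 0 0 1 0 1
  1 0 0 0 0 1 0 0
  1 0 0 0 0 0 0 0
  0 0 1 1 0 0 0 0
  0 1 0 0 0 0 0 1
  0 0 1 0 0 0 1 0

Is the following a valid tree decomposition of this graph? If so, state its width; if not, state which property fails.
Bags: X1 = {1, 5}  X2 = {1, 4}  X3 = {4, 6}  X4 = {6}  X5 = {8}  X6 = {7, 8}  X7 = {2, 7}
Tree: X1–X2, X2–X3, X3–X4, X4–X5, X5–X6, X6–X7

A tree decomposition must satisfy three properties: every vertex lies in some bag; for every edge, both endpoints lie together in some bag; and for every vertex, the bags containing it form a connected subtree. Here vertex 3 appears in no bag, so the decomposition is invalid.

No — vertex 3 appears in no bag.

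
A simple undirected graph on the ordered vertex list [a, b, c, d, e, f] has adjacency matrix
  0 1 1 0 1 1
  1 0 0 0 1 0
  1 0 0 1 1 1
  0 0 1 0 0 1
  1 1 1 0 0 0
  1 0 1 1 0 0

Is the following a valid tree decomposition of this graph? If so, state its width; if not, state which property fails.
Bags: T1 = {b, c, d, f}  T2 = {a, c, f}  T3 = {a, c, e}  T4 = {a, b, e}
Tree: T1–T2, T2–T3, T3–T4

No — bags containing vertex b are not connected in the tree.

A tree decomposition must satisfy three properties: every vertex lies in some bag; for every edge, both endpoints lie together in some bag; and for every vertex, the bags containing it form a connected subtree. Here bags containing vertex b are not connected in the tree, so the decomposition is invalid.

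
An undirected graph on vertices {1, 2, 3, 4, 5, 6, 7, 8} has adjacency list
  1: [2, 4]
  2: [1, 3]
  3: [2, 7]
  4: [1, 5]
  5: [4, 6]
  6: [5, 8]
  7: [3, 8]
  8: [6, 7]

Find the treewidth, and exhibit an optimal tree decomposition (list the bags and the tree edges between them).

The largest bag has 3 vertices, giving width 2; this decomposition certifies tw(G) ≤ 2. The edges 3–7–8–6–5–4–1–2–3 form a cycle, so G is not a tree and its treewidth is at least 2. Hence tw(G) = 2 exactly.

Treewidth 2.
Bags: B1 = {3, 7, 8}  B2 = {3, 6, 8}  B3 = {3, 5, 6}  B4 = {3, 4, 5}  B5 = {1, 3, 4}  B6 = {1, 2, 3}
Tree: B1–B2, B2–B3, B3–B4, B4–B5, B5–B6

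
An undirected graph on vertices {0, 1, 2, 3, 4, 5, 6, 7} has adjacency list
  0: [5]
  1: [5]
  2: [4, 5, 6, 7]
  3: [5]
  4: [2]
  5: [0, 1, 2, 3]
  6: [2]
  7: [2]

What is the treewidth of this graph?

A width-1 tree decomposition is:
Bags: B1 = {2, 7}  B2 = {2, 5}  B3 = {0, 5}  B4 = {1, 5}  B5 = {2, 4}  B6 = {3, 5}  B7 = {2, 6}
Tree: B1–B2, B2–B3, B3–B4, B2–B5, B4–B6, B5–B7
Every bag has size at most 2, so the width is 2 − 1 = 1 and tw(G) ≤ 1. G has an edge, so its treewidth is at least 1. Therefore the treewidth is 1.

1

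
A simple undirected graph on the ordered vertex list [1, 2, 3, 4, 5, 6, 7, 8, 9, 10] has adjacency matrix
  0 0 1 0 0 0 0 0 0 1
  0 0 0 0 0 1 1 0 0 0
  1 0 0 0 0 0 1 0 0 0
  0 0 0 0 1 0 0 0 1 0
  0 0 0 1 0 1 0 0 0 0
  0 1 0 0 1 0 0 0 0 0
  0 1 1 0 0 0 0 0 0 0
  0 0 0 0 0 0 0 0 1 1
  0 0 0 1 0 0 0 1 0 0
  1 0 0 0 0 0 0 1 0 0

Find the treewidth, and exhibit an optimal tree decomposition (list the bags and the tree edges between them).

Each bag holds 3 vertices, so the decomposition has width 2, which upper-bounds the treewidth. The edges 7–3–1–10–8–9–4–5–6–2–7 form a cycle, so G is not a tree and its treewidth is at least 2. The upper and lower bounds meet at 2, so that is the treewidth.

Treewidth 2.
One such decomposition:
Bags: B1 = {1, 3, 7}  B2 = {1, 7, 10}  B3 = {7, 8, 10}  B4 = {7, 8, 9}  B5 = {4, 7, 9}  B6 = {4, 5, 7}  B7 = {5, 6, 7}  B8 = {2, 6, 7}
Tree: B1–B2, B2–B3, B3–B4, B4–B5, B5–B6, B6–B7, B7–B8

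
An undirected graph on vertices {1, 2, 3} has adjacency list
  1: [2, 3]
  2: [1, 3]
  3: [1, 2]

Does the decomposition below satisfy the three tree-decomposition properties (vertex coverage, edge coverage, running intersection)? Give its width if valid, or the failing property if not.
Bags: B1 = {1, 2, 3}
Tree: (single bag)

Yes; width 2.

Checking the three conditions: (i) the bags cover all of {1, 2, 3}; (ii) for each edge, some bag contains both endpoints; (iii) the bags containing any fixed vertex form a subtree. All hold, so the decomposition is valid with width 3 − 1 = 2.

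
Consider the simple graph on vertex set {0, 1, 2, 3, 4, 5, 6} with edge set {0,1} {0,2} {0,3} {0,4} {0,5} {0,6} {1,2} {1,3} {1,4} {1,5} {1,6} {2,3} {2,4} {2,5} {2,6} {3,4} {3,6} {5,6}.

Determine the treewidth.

4

A width-4 tree decomposition is:
Bags: B1 = {0, 1, 2, 3, 6}  B2 = {0, 1, 2, 5, 6}  B3 = {0, 1, 2, 3, 4}
Tree: B1–B2, B1–B3
Each bag holds 5 vertices, so the decomposition has width 4, which upper-bounds the treewidth. On the other hand G contains the 5-clique {0, 1, 2, 3, 4}. A clique must lie in a single bag of any decomposition, so no decomposition can have width below 4. The upper and lower bounds meet at 4, so that is the treewidth.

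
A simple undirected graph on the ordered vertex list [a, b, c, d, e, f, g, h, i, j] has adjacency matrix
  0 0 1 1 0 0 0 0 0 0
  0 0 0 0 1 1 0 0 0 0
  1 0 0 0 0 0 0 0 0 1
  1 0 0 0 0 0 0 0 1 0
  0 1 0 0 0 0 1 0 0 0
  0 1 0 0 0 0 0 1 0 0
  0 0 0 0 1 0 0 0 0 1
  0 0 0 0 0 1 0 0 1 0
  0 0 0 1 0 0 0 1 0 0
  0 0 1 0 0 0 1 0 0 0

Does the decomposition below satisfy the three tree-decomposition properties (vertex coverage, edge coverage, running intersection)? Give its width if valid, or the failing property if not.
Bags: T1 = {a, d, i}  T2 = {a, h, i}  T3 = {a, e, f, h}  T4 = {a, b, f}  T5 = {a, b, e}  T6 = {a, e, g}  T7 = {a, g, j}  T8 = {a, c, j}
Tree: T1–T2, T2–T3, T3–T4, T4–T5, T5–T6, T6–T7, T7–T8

A tree decomposition must satisfy three properties: every vertex lies in some bag; for every edge, both endpoints lie together in some bag; and for every vertex, the bags containing it form a connected subtree. Here bags containing vertex e are not connected in the tree, so the decomposition is invalid.

No — bags containing vertex e are not connected in the tree.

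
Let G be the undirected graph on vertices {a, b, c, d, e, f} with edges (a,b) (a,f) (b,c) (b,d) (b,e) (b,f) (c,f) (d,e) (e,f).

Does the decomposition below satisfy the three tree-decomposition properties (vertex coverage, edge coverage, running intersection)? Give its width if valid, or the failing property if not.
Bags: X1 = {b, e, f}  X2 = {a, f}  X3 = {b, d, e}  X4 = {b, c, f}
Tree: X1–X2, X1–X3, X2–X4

A tree decomposition must satisfy three properties: every vertex lies in some bag; for every edge, both endpoints lie together in some bag; and for every vertex, the bags containing it form a connected subtree. Here edge (b,a) lies in no bag, so the decomposition is invalid.

No — edge (b,a) lies in no bag.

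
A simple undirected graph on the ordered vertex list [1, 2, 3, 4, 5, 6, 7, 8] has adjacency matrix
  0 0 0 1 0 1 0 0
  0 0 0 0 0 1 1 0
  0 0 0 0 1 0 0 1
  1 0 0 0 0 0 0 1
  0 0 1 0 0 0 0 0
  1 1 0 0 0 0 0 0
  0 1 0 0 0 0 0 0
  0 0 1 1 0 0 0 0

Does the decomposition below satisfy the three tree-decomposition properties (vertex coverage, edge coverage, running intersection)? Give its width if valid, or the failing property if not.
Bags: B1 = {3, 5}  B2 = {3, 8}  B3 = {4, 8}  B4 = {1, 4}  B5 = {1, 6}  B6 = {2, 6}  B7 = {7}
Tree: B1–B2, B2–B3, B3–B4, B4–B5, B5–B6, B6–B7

A tree decomposition must satisfy three properties: every vertex lies in some bag; for every edge, both endpoints lie together in some bag; and for every vertex, the bags containing it form a connected subtree. Here edge (2,7) lies in no bag, so the decomposition is invalid.

No — edge (2,7) lies in no bag.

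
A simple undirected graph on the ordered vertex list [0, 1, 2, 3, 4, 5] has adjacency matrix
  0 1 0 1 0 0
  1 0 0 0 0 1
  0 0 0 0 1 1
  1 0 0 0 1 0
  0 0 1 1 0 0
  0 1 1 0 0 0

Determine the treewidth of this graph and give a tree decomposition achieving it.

Each bag holds 3 vertices, so the decomposition has width 2, which upper-bounds the treewidth. Since 4–3–0–1–5–2–4 is a cycle in G, G is not acyclic. Forests are exactly the graphs of treewidth ≤ 1, so tw(G) ≥ 2. The upper and lower bounds meet at 2, so that is the treewidth.

Treewidth 2.
Bags: B1 = {0, 3, 4}  B2 = {0, 1, 4}  B3 = {1, 4, 5}  B4 = {2, 4, 5}
Tree: B1–B2, B2–B3, B3–B4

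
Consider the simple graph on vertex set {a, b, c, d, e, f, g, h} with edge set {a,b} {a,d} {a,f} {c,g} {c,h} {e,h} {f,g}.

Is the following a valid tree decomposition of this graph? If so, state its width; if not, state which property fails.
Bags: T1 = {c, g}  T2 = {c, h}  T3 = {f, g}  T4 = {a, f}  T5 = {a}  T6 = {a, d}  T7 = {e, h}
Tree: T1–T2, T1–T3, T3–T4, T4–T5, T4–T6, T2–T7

A tree decomposition must satisfy three properties: every vertex lies in some bag; for every edge, both endpoints lie together in some bag; and for every vertex, the bags containing it form a connected subtree. Here vertex b appears in no bag, so the decomposition is invalid.

No — vertex b appears in no bag.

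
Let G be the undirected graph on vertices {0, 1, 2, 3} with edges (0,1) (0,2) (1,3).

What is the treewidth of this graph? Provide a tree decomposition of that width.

Treewidth 1.
Bags: B1 = {1, 3}  B2 = {0, 1}  B3 = {0, 2}
Tree: B1–B2, B2–B3

The largest bag has 2 vertices, giving width 1; this decomposition certifies tw(G) ≤ 1. G has an edge, so its treewidth is at least 1. The upper and lower bounds meet at 1, so that is the treewidth.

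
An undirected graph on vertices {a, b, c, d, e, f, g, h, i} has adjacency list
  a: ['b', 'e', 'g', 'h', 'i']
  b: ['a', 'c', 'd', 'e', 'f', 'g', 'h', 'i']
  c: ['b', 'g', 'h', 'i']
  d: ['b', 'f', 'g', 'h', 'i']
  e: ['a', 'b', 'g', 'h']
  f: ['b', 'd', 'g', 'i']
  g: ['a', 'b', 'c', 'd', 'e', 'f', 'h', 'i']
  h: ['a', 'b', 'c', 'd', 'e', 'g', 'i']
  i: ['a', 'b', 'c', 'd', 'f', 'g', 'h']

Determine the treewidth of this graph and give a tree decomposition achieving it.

Every bag has size at most 5, so the width is 5 − 1 = 4 and tw(G) ≤ 4. On the other hand G contains the 5-clique {a, b, e, g, h}. A clique must lie in a single bag of any decomposition, so no decomposition can have width below 4. The upper and lower bounds meet at 4, so that is the treewidth.

Treewidth 4.
Bags: B1 = {a, b, g, h, i}  B2 = {a, b, e, g, h}  B3 = {b, d, g, h, i}  B4 = {b, c, g, h, i}  B5 = {b, d, f, g, i}
Tree: B1–B2, B1–B3, B3–B4, B3–B5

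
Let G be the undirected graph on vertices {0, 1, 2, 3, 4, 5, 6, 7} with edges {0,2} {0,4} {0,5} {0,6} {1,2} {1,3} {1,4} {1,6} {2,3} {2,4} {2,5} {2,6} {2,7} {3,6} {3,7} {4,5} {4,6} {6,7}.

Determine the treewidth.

3

A width-3 tree decomposition is:
Bags: B1 = {1, 2, 4, 6}  B2 = {1, 2, 3, 6}  B3 = {2, 3, 6, 7}  B4 = {0, 2, 4, 6}  B5 = {0, 2, 4, 5}
Tree: B1–B2, B2–B3, B1–B4, B4–B5
Each bag holds 4 vertices, so the decomposition has width 3, which upper-bounds the treewidth. Conversely, {0, 2, 4, 5} is a clique of size 4, and the vertices of any clique must share a bag in every tree decomposition; so some bag has ≥ 4 vertices and tw(G) ≥ 3. Combining the bounds, tw(G) = 3.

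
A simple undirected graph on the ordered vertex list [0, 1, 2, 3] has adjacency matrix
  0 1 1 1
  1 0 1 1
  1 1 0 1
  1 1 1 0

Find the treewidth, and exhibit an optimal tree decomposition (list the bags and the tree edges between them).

A single bag containing all 4 vertices is trivially a valid decomposition of width 3. On the other hand G contains the 4-clique {0, 1, 2, 3}. A clique must lie in a single bag of any decomposition, so no decomposition can have width below 3. Hence tw(G) = 3 exactly.

Treewidth 3.
Bags: B1 = {0, 1, 2, 3}
Tree: (single bag)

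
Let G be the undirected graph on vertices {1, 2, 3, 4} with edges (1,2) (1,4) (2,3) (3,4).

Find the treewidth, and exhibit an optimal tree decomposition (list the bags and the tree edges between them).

Treewidth 2.
Bags: B1 = {1, 2, 3}  B2 = {1, 3, 4}
Tree: B1–B2

Each bag holds 3 vertices, so the decomposition has width 2, which upper-bounds the treewidth. Since 3–2–1–4–3 is a cycle in G, G is not acyclic. Forests are exactly the graphs of treewidth ≤ 1, so tw(G) ≥ 2. Combining the bounds, tw(G) = 2.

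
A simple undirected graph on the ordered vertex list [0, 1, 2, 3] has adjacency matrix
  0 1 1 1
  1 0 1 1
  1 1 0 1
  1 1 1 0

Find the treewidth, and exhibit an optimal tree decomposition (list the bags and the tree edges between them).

Treewidth 3.
Bags: B1 = {0, 1, 2, 3}
Tree: (single bag)

With just one bag of size 4, the width is 4 − 1 = 3, so tw(G) ≤ 3. Conversely, {0, 1, 2, 3} is a clique of size 4, and the vertices of any clique must share a bag in every tree decomposition; so some bag has ≥ 4 vertices and tw(G) ≥ 3. Therefore the treewidth is 3.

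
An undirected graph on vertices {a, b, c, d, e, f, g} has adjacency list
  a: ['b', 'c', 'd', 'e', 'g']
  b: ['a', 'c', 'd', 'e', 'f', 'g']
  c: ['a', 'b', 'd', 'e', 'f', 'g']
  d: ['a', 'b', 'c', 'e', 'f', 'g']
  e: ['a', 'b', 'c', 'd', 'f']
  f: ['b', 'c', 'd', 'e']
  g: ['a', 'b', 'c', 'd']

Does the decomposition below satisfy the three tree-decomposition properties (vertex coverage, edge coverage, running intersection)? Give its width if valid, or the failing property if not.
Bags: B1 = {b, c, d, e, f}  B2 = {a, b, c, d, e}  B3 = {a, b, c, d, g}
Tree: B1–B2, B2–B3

Vertex coverage: the bags together contain {a, b, c, d, e, f, g}, the full vertex set. Edge coverage: each edge of G has both endpoints in at least one bag. Running intersection: for every vertex, the bags containing it form a connected subtree. All three properties hold, so this is a valid tree decomposition of width max|bag| − 1 = 4, and hence tw(G) ≤ 4.

Yes; width 4.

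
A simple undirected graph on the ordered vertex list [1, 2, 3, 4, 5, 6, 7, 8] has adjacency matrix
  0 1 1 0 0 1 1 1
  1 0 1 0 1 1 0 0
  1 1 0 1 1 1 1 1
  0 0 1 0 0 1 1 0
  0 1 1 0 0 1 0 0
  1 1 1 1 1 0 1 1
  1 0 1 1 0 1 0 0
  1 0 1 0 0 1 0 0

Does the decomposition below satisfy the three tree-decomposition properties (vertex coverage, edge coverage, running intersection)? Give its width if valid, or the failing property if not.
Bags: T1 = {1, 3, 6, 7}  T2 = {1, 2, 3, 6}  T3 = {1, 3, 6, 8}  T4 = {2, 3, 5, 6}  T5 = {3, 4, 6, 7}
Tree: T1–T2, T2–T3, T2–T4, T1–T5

Yes; width 3.

Vertex coverage: the bags together contain {1, 2, 3, 4, 5, 6, 7, 8}, the full vertex set. Edge coverage: each edge of G has both endpoints in at least one bag. Running intersection: for every vertex, the bags containing it form a connected subtree. All three properties hold, so this is a valid tree decomposition of width max|bag| − 1 = 3, and hence tw(G) ≤ 3.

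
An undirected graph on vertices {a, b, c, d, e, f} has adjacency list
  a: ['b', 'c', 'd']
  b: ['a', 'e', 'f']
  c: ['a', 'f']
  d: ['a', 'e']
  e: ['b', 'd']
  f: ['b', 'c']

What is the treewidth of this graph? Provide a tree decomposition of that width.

Treewidth 2.
One optimal decomposition is:
Bags: B1 = {a, d, e}  B2 = {a, b, e}  B3 = {a, b, c}  B4 = {b, c, f}
Tree: B1–B2, B2–B3, B3–B4

Each bag holds 3 vertices, so the decomposition has width 2, which upper-bounds the treewidth. For the lower bound, G contains the cycle d–e–b–a–d, so G is not a forest; only forests have treewidth ≤ 1, hence tw(G) ≥ 2. The upper and lower bounds meet at 2, so that is the treewidth.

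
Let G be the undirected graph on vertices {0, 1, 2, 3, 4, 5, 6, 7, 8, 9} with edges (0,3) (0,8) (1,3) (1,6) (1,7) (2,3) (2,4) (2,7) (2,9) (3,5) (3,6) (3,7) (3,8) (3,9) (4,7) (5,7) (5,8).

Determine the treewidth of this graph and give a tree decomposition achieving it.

Treewidth 2.
Bags: B1 = {2, 3, 7}  B2 = {1, 3, 7}  B3 = {2, 3, 9}  B4 = {3, 5, 7}  B5 = {3, 5, 8}  B6 = {2, 4, 7}  B7 = {1, 3, 6}  B8 = {0, 3, 8}
Tree: B1–B2, B1–B3, B1–B4, B4–B5, B1–B6, B2–B7, B5–B8

Each bag holds 3 vertices, so the decomposition has width 2, which upper-bounds the treewidth. Conversely, {0, 3, 8} is a clique of size 3, and the vertices of any clique must share a bag in every tree decomposition; so some bag has ≥ 3 vertices and tw(G) ≥ 2. The upper and lower bounds meet at 2, so that is the treewidth.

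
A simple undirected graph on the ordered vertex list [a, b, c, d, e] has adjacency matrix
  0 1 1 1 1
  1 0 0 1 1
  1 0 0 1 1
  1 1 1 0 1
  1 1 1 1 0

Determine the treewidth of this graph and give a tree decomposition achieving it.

The largest bag has 4 vertices, giving width 3; this decomposition certifies tw(G) ≤ 3. For the lower bound, the 4 vertices {a, c, d, e} are pairwise adjacent, and any tree decomposition puts a clique entirely inside one bag — forcing width ≥ 3. The upper and lower bounds meet at 3, so that is the treewidth.

Treewidth 3.
One optimal decomposition is:
Bags: B1 = {a, c, d, e}  B2 = {a, b, d, e}
Tree: B1–B2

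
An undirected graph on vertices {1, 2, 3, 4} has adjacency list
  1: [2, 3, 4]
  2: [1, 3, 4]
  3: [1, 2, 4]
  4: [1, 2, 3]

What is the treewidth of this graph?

A width-3 tree decomposition is:
Bags: B1 = {1, 2, 3, 4}
Tree: (single bag)
A single bag containing all 4 vertices is trivially a valid decomposition of width 3. For the lower bound, the 4 vertices {1, 2, 3, 4} are pairwise adjacent, and any tree decomposition puts a clique entirely inside one bag — forcing width ≥ 3. Combining the bounds, tw(G) = 3.

3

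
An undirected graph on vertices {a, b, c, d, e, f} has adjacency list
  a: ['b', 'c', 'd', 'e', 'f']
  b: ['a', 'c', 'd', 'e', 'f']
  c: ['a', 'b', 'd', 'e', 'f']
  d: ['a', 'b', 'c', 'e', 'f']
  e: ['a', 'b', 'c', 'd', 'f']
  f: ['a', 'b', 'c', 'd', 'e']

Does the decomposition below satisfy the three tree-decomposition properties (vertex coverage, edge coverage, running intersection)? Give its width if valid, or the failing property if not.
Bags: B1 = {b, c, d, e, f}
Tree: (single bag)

A tree decomposition must satisfy three properties: every vertex lies in some bag; for every edge, both endpoints lie together in some bag; and for every vertex, the bags containing it form a connected subtree. Here vertex a appears in no bag, so the decomposition is invalid.

No — vertex a appears in no bag.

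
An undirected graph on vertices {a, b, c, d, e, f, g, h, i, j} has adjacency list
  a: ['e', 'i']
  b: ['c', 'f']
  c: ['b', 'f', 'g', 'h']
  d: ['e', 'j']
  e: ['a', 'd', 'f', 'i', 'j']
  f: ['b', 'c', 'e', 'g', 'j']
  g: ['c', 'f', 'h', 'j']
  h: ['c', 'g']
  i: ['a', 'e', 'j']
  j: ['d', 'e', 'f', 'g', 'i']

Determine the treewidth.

A width-2 tree decomposition is:
Bags: B1 = {c, f, g}  B2 = {f, g, j}  B3 = {e, f, j}  B4 = {c, g, h}  B5 = {b, c, f}  B6 = {d, e, j}  B7 = {e, i, j}  B8 = {a, e, i}
Tree: B1–B2, B2–B3, B1–B4, B1–B5, B3–B6, B6–B7, B7–B8
The largest bag has 3 vertices, giving width 2; this decomposition certifies tw(G) ≤ 2. Conversely, {d, e, j} is a clique of size 3, and the vertices of any clique must share a bag in every tree decomposition; so some bag has ≥ 3 vertices and tw(G) ≥ 2. Combining the bounds, tw(G) = 2.

2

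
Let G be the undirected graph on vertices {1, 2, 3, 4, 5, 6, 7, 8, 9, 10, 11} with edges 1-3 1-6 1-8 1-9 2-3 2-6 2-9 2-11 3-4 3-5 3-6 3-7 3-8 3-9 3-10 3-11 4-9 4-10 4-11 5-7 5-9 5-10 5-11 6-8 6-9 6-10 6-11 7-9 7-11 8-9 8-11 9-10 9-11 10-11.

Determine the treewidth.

A width-4 tree decomposition is:
Bags: B1 = {3, 5, 9, 10, 11}  B2 = {3, 4, 9, 10, 11}  B3 = {3, 6, 9, 10, 11}  B4 = {3, 6, 8, 9, 11}  B5 = {2, 3, 6, 9, 11}  B6 = {1, 3, 6, 8, 9}  B7 = {3, 5, 7, 9, 11}
Tree: B1–B2, B1–B3, B3–B4, B4–B5, B4–B6, B1–B7
Each bag holds 5 vertices, so the decomposition has width 4, which upper-bounds the treewidth. For the lower bound, the 5 vertices {1, 3, 6, 8, 9} are pairwise adjacent, and any tree decomposition puts a clique entirely inside one bag — forcing width ≥ 4. The upper and lower bounds meet at 4, so that is the treewidth.

4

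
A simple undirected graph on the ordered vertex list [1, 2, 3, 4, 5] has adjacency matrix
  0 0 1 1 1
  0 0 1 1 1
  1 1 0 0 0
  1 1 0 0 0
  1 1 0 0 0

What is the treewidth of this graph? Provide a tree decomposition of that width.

Every bag has size at most 3, so the width is 3 − 1 = 2 and tw(G) ≤ 2. The edges 3–1–4–2–3 form a cycle, so G is not a tree and its treewidth is at least 2. The upper and lower bounds meet at 2, so that is the treewidth.

Treewidth 2.
One optimal decomposition is:
Bags: B1 = {1, 2, 3}  B2 = {1, 2, 4}  B3 = {1, 2, 5}
Tree: B1–B2, B2–B3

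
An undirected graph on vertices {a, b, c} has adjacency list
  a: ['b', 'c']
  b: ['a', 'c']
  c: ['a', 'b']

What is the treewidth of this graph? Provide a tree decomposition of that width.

Treewidth 2.
Bags: B1 = {a, b, c}
Tree: (single bag)

With just one bag of size 3, the width is 3 − 1 = 2, so tw(G) ≤ 2. On the other hand G contains the 3-clique {a, b, c}. A clique must lie in a single bag of any decomposition, so no decomposition can have width below 2. The upper and lower bounds meet at 2, so that is the treewidth.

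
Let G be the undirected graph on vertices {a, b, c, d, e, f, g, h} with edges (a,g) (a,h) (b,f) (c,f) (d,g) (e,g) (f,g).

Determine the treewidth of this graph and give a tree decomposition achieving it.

Every bag has size at most 2, so the width is 2 − 1 = 1 and tw(G) ≤ 1. G has an edge, so its treewidth is at least 1. Therefore the treewidth is 1.

Treewidth 1.
One optimal decomposition is:
Bags: B1 = {d, g}  B2 = {f, g}  B3 = {a, g}  B4 = {e, g}  B5 = {b, f}  B6 = {c, f}  B7 = {a, h}
Tree: B1–B2, B1–B3, B3–B4, B2–B5, B2–B6, B3–B7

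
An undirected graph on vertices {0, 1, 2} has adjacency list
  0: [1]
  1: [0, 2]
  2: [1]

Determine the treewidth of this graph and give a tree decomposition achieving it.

Every bag has size at most 2, so the width is 2 − 1 = 1 and tw(G) ≤ 1. Any graph with an edge has treewidth ≥ 1, and G has the edge 1–0. The upper and lower bounds meet at 1, so that is the treewidth.

Treewidth 1.
One such decomposition:
Bags: B1 = {0, 1}  B2 = {1, 2}
Tree: B1–B2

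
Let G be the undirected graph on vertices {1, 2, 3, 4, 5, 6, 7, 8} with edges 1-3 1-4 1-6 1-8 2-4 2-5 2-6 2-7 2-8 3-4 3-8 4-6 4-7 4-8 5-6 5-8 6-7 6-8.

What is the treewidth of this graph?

3

A width-3 tree decomposition is:
Bags: B1 = {2, 4, 6, 7}  B2 = {2, 4, 6, 8}  B3 = {1, 4, 6, 8}  B4 = {1, 3, 4, 8}  B5 = {2, 5, 6, 8}
Tree: B1–B2, B2–B3, B3–B4, B2–B5
The largest bag has 4 vertices, giving width 3; this decomposition certifies tw(G) ≤ 3. Conversely, {1, 3, 4, 8} is a clique of size 4, and the vertices of any clique must share a bag in every tree decomposition; so some bag has ≥ 4 vertices and tw(G) ≥ 3. Hence tw(G) = 3 exactly.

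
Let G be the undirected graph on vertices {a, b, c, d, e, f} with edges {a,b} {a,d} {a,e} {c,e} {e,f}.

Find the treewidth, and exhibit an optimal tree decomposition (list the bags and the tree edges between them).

Each bag holds 2 vertices, so the decomposition has width 1, which upper-bounds the treewidth. Since G has at least one edge (e.g. e–a), it is not an edgeless graph, so tw(G) ≥ 1. Hence tw(G) = 1 exactly.

Treewidth 1.
One such decomposition:
Bags: B1 = {a, e}  B2 = {a, b}  B3 = {c, e}  B4 = {e, f}  B5 = {a, d}
Tree: B1–B2, B1–B3, B3–B4, B2–B5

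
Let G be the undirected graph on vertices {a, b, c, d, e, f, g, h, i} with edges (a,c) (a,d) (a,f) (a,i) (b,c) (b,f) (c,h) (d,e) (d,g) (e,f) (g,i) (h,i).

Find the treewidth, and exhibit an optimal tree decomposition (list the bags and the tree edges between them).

Treewidth 3.
One such decomposition:
Bags: B1 = {d, g, h, i}  B2 = {a, d, h, i}  B3 = {a, c, d, h}  B4 = {a, c, d, e}  B5 = {a, c, e, f}  B6 = {b, c, e, f}
Tree: B1–B2, B2–B3, B3–B4, B4–B5, B5–B6

The largest bag has 4 vertices, giving width 3; this decomposition certifies tw(G) ≤ 3. For the lower bound: the 4 vertex sets {g,h,i}, {d}, {a}, {b,c,e,f} are disjoint, each induces a connected subgraph, and every pair is joined by at least one edge of G. Contracting each set to a single vertex therefore yields K_{4} as a minor, and since treewidth is minor-monotone, tw(G) ≥ tw(K_{4}) = 3. Therefore the treewidth is 3.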